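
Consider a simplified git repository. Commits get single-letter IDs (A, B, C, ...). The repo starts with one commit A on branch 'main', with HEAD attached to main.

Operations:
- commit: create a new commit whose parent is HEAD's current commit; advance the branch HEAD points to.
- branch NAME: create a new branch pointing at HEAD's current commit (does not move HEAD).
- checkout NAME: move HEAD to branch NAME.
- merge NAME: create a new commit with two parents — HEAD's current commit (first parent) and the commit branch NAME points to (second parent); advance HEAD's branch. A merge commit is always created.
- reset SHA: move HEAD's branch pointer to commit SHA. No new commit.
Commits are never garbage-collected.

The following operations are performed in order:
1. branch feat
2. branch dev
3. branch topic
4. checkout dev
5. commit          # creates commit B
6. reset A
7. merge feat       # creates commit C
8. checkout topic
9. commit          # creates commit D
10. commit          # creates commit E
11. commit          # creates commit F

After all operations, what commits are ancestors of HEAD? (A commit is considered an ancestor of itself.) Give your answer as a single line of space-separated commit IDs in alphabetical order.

Answer: A D E F

Derivation:
After op 1 (branch): HEAD=main@A [feat=A main=A]
After op 2 (branch): HEAD=main@A [dev=A feat=A main=A]
After op 3 (branch): HEAD=main@A [dev=A feat=A main=A topic=A]
After op 4 (checkout): HEAD=dev@A [dev=A feat=A main=A topic=A]
After op 5 (commit): HEAD=dev@B [dev=B feat=A main=A topic=A]
After op 6 (reset): HEAD=dev@A [dev=A feat=A main=A topic=A]
After op 7 (merge): HEAD=dev@C [dev=C feat=A main=A topic=A]
After op 8 (checkout): HEAD=topic@A [dev=C feat=A main=A topic=A]
After op 9 (commit): HEAD=topic@D [dev=C feat=A main=A topic=D]
After op 10 (commit): HEAD=topic@E [dev=C feat=A main=A topic=E]
After op 11 (commit): HEAD=topic@F [dev=C feat=A main=A topic=F]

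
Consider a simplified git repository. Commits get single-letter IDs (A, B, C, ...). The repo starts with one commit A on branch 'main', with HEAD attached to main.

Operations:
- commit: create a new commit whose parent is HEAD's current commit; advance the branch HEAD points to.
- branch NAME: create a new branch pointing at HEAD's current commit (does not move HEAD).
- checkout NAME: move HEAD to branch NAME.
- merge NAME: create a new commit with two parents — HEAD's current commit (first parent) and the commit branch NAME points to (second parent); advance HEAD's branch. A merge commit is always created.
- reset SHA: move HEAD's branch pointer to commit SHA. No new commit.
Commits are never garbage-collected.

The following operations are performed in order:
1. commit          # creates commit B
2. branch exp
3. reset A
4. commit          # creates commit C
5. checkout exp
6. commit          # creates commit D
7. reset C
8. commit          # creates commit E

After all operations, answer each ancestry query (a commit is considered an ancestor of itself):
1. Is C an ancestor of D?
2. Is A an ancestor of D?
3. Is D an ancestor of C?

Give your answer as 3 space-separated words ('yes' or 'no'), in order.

Answer: no yes no

Derivation:
After op 1 (commit): HEAD=main@B [main=B]
After op 2 (branch): HEAD=main@B [exp=B main=B]
After op 3 (reset): HEAD=main@A [exp=B main=A]
After op 4 (commit): HEAD=main@C [exp=B main=C]
After op 5 (checkout): HEAD=exp@B [exp=B main=C]
After op 6 (commit): HEAD=exp@D [exp=D main=C]
After op 7 (reset): HEAD=exp@C [exp=C main=C]
After op 8 (commit): HEAD=exp@E [exp=E main=C]
ancestors(D) = {A,B,D}; C in? no
ancestors(D) = {A,B,D}; A in? yes
ancestors(C) = {A,C}; D in? no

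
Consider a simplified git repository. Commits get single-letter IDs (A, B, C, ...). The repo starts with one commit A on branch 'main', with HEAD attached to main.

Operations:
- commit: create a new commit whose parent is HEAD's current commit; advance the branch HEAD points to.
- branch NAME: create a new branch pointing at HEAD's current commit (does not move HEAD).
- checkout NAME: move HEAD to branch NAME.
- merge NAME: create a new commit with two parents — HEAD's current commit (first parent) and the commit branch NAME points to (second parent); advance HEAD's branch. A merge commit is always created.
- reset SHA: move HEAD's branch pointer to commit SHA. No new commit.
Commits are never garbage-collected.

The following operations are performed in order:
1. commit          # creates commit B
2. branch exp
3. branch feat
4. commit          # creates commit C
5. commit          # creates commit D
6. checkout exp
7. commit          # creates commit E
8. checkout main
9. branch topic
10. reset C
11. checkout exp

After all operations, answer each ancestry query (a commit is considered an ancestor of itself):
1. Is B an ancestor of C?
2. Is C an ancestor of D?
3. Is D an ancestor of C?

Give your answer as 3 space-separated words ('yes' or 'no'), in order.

Answer: yes yes no

Derivation:
After op 1 (commit): HEAD=main@B [main=B]
After op 2 (branch): HEAD=main@B [exp=B main=B]
After op 3 (branch): HEAD=main@B [exp=B feat=B main=B]
After op 4 (commit): HEAD=main@C [exp=B feat=B main=C]
After op 5 (commit): HEAD=main@D [exp=B feat=B main=D]
After op 6 (checkout): HEAD=exp@B [exp=B feat=B main=D]
After op 7 (commit): HEAD=exp@E [exp=E feat=B main=D]
After op 8 (checkout): HEAD=main@D [exp=E feat=B main=D]
After op 9 (branch): HEAD=main@D [exp=E feat=B main=D topic=D]
After op 10 (reset): HEAD=main@C [exp=E feat=B main=C topic=D]
After op 11 (checkout): HEAD=exp@E [exp=E feat=B main=C topic=D]
ancestors(C) = {A,B,C}; B in? yes
ancestors(D) = {A,B,C,D}; C in? yes
ancestors(C) = {A,B,C}; D in? no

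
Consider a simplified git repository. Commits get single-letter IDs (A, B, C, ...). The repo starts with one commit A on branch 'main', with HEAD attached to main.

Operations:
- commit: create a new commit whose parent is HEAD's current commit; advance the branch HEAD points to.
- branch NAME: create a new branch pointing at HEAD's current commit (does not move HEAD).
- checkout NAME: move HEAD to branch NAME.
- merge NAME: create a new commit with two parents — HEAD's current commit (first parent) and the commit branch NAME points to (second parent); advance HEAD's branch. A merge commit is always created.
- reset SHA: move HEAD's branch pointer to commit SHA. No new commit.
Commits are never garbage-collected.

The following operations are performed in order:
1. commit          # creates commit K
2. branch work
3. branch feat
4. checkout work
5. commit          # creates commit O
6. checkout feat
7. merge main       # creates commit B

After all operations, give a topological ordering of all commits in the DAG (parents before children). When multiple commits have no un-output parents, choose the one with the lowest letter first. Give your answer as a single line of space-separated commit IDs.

After op 1 (commit): HEAD=main@K [main=K]
After op 2 (branch): HEAD=main@K [main=K work=K]
After op 3 (branch): HEAD=main@K [feat=K main=K work=K]
After op 4 (checkout): HEAD=work@K [feat=K main=K work=K]
After op 5 (commit): HEAD=work@O [feat=K main=K work=O]
After op 6 (checkout): HEAD=feat@K [feat=K main=K work=O]
After op 7 (merge): HEAD=feat@B [feat=B main=K work=O]
commit A: parents=[]
commit B: parents=['K', 'K']
commit K: parents=['A']
commit O: parents=['K']

Answer: A K B O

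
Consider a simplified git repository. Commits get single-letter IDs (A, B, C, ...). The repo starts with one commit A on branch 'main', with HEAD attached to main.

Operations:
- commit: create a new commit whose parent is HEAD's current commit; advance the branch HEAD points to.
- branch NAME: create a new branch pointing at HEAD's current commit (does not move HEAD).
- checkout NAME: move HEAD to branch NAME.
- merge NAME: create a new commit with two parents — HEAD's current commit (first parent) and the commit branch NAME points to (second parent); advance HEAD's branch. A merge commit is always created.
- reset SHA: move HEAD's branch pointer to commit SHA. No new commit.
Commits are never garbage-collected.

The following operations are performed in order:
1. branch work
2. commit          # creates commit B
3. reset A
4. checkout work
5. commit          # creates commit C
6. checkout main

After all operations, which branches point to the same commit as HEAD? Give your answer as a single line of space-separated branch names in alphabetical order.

Answer: main

Derivation:
After op 1 (branch): HEAD=main@A [main=A work=A]
After op 2 (commit): HEAD=main@B [main=B work=A]
After op 3 (reset): HEAD=main@A [main=A work=A]
After op 4 (checkout): HEAD=work@A [main=A work=A]
After op 5 (commit): HEAD=work@C [main=A work=C]
After op 6 (checkout): HEAD=main@A [main=A work=C]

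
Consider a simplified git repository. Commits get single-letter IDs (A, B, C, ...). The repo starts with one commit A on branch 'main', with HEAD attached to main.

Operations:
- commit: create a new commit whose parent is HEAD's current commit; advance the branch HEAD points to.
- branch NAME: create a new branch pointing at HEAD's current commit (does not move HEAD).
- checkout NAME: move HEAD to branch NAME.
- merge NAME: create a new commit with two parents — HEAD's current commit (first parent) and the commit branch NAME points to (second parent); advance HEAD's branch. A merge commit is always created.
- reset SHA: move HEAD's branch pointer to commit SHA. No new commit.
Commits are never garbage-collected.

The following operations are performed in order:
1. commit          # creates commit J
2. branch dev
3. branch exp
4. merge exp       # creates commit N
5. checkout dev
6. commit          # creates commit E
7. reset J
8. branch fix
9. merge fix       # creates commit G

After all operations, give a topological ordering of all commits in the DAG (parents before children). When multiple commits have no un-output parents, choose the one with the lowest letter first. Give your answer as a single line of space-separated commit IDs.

Answer: A J E G N

Derivation:
After op 1 (commit): HEAD=main@J [main=J]
After op 2 (branch): HEAD=main@J [dev=J main=J]
After op 3 (branch): HEAD=main@J [dev=J exp=J main=J]
After op 4 (merge): HEAD=main@N [dev=J exp=J main=N]
After op 5 (checkout): HEAD=dev@J [dev=J exp=J main=N]
After op 6 (commit): HEAD=dev@E [dev=E exp=J main=N]
After op 7 (reset): HEAD=dev@J [dev=J exp=J main=N]
After op 8 (branch): HEAD=dev@J [dev=J exp=J fix=J main=N]
After op 9 (merge): HEAD=dev@G [dev=G exp=J fix=J main=N]
commit A: parents=[]
commit E: parents=['J']
commit G: parents=['J', 'J']
commit J: parents=['A']
commit N: parents=['J', 'J']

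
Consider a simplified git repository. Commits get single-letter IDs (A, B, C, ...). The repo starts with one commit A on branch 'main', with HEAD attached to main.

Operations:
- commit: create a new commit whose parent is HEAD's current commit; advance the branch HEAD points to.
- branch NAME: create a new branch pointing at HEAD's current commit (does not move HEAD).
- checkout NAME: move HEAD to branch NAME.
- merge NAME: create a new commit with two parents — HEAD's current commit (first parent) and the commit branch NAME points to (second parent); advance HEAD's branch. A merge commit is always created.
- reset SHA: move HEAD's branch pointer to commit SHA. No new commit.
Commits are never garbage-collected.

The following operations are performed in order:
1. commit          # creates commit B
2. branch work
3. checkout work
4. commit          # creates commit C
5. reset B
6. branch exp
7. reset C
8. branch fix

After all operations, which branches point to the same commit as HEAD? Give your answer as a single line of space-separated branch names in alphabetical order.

Answer: fix work

Derivation:
After op 1 (commit): HEAD=main@B [main=B]
After op 2 (branch): HEAD=main@B [main=B work=B]
After op 3 (checkout): HEAD=work@B [main=B work=B]
After op 4 (commit): HEAD=work@C [main=B work=C]
After op 5 (reset): HEAD=work@B [main=B work=B]
After op 6 (branch): HEAD=work@B [exp=B main=B work=B]
After op 7 (reset): HEAD=work@C [exp=B main=B work=C]
After op 8 (branch): HEAD=work@C [exp=B fix=C main=B work=C]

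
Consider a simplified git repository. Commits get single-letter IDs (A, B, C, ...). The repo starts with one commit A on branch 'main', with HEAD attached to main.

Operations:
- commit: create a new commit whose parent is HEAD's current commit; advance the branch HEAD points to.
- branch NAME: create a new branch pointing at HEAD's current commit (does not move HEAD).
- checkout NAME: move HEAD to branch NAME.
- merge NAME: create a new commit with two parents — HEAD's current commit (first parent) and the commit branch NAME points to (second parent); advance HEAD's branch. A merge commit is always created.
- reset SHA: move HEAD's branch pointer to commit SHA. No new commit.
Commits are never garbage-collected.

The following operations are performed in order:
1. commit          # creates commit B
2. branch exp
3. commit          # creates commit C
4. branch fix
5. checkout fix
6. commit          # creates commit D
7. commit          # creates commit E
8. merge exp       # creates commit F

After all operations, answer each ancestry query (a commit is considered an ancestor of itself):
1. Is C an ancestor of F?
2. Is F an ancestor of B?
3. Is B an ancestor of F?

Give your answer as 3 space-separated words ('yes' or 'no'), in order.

Answer: yes no yes

Derivation:
After op 1 (commit): HEAD=main@B [main=B]
After op 2 (branch): HEAD=main@B [exp=B main=B]
After op 3 (commit): HEAD=main@C [exp=B main=C]
After op 4 (branch): HEAD=main@C [exp=B fix=C main=C]
After op 5 (checkout): HEAD=fix@C [exp=B fix=C main=C]
After op 6 (commit): HEAD=fix@D [exp=B fix=D main=C]
After op 7 (commit): HEAD=fix@E [exp=B fix=E main=C]
After op 8 (merge): HEAD=fix@F [exp=B fix=F main=C]
ancestors(F) = {A,B,C,D,E,F}; C in? yes
ancestors(B) = {A,B}; F in? no
ancestors(F) = {A,B,C,D,E,F}; B in? yes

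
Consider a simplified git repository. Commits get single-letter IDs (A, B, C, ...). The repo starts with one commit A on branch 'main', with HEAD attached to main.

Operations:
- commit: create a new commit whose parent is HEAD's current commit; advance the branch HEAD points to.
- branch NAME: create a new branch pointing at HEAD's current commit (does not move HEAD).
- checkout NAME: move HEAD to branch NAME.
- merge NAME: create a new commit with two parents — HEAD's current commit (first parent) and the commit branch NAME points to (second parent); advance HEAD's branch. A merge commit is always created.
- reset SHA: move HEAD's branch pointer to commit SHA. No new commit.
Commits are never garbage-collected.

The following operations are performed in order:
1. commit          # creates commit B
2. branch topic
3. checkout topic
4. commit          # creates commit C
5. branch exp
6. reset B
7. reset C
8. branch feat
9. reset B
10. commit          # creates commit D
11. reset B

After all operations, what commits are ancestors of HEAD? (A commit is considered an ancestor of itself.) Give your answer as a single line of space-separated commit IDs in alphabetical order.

After op 1 (commit): HEAD=main@B [main=B]
After op 2 (branch): HEAD=main@B [main=B topic=B]
After op 3 (checkout): HEAD=topic@B [main=B topic=B]
After op 4 (commit): HEAD=topic@C [main=B topic=C]
After op 5 (branch): HEAD=topic@C [exp=C main=B topic=C]
After op 6 (reset): HEAD=topic@B [exp=C main=B topic=B]
After op 7 (reset): HEAD=topic@C [exp=C main=B topic=C]
After op 8 (branch): HEAD=topic@C [exp=C feat=C main=B topic=C]
After op 9 (reset): HEAD=topic@B [exp=C feat=C main=B topic=B]
After op 10 (commit): HEAD=topic@D [exp=C feat=C main=B topic=D]
After op 11 (reset): HEAD=topic@B [exp=C feat=C main=B topic=B]

Answer: A B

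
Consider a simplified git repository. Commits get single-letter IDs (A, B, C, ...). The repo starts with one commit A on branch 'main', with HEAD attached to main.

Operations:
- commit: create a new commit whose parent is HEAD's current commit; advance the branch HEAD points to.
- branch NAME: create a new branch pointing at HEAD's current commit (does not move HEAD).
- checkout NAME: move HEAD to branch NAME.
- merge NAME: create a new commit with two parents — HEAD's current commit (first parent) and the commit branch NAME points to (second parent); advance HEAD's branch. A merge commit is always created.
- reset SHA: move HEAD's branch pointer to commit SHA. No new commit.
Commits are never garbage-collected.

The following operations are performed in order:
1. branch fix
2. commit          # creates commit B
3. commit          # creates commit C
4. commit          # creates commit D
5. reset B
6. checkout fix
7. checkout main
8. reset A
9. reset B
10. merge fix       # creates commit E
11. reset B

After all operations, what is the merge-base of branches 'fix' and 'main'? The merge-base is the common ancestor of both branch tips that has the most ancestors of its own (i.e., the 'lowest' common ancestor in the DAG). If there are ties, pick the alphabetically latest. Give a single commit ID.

Answer: A

Derivation:
After op 1 (branch): HEAD=main@A [fix=A main=A]
After op 2 (commit): HEAD=main@B [fix=A main=B]
After op 3 (commit): HEAD=main@C [fix=A main=C]
After op 4 (commit): HEAD=main@D [fix=A main=D]
After op 5 (reset): HEAD=main@B [fix=A main=B]
After op 6 (checkout): HEAD=fix@A [fix=A main=B]
After op 7 (checkout): HEAD=main@B [fix=A main=B]
After op 8 (reset): HEAD=main@A [fix=A main=A]
After op 9 (reset): HEAD=main@B [fix=A main=B]
After op 10 (merge): HEAD=main@E [fix=A main=E]
After op 11 (reset): HEAD=main@B [fix=A main=B]
ancestors(fix=A): ['A']
ancestors(main=B): ['A', 'B']
common: ['A']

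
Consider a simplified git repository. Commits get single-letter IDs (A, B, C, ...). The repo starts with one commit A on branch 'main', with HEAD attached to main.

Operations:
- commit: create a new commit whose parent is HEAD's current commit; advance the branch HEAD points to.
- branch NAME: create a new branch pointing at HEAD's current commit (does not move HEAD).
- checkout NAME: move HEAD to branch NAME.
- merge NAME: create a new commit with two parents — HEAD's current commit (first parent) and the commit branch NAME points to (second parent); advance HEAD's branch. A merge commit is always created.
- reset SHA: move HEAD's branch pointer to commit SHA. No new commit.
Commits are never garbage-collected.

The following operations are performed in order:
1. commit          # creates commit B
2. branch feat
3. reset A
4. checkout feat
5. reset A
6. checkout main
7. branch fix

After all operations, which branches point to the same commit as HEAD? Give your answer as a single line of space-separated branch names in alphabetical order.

After op 1 (commit): HEAD=main@B [main=B]
After op 2 (branch): HEAD=main@B [feat=B main=B]
After op 3 (reset): HEAD=main@A [feat=B main=A]
After op 4 (checkout): HEAD=feat@B [feat=B main=A]
After op 5 (reset): HEAD=feat@A [feat=A main=A]
After op 6 (checkout): HEAD=main@A [feat=A main=A]
After op 7 (branch): HEAD=main@A [feat=A fix=A main=A]

Answer: feat fix main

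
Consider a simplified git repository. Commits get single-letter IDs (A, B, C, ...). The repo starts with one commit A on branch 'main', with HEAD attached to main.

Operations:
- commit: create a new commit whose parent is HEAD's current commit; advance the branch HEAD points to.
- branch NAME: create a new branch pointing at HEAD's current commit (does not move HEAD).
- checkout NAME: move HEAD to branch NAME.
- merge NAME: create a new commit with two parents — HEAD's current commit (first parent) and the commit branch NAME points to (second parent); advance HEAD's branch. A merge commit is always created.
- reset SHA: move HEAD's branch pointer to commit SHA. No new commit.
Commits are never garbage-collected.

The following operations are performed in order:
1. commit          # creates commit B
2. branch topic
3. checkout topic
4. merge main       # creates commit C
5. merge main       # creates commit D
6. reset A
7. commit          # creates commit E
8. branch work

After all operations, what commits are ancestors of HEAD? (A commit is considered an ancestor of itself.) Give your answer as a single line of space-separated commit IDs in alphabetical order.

After op 1 (commit): HEAD=main@B [main=B]
After op 2 (branch): HEAD=main@B [main=B topic=B]
After op 3 (checkout): HEAD=topic@B [main=B topic=B]
After op 4 (merge): HEAD=topic@C [main=B topic=C]
After op 5 (merge): HEAD=topic@D [main=B topic=D]
After op 6 (reset): HEAD=topic@A [main=B topic=A]
After op 7 (commit): HEAD=topic@E [main=B topic=E]
After op 8 (branch): HEAD=topic@E [main=B topic=E work=E]

Answer: A E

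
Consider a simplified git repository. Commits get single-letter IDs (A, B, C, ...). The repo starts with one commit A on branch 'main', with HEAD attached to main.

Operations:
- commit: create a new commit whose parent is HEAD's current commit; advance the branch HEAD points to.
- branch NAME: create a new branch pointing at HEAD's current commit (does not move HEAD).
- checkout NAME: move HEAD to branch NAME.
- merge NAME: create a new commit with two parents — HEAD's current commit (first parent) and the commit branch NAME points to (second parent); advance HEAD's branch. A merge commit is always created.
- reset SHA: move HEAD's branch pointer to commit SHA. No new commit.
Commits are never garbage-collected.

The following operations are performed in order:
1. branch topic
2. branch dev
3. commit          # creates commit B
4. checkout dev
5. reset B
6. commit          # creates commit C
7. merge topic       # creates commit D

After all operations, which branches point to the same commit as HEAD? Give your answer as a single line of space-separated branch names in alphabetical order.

After op 1 (branch): HEAD=main@A [main=A topic=A]
After op 2 (branch): HEAD=main@A [dev=A main=A topic=A]
After op 3 (commit): HEAD=main@B [dev=A main=B topic=A]
After op 4 (checkout): HEAD=dev@A [dev=A main=B topic=A]
After op 5 (reset): HEAD=dev@B [dev=B main=B topic=A]
After op 6 (commit): HEAD=dev@C [dev=C main=B topic=A]
After op 7 (merge): HEAD=dev@D [dev=D main=B topic=A]

Answer: dev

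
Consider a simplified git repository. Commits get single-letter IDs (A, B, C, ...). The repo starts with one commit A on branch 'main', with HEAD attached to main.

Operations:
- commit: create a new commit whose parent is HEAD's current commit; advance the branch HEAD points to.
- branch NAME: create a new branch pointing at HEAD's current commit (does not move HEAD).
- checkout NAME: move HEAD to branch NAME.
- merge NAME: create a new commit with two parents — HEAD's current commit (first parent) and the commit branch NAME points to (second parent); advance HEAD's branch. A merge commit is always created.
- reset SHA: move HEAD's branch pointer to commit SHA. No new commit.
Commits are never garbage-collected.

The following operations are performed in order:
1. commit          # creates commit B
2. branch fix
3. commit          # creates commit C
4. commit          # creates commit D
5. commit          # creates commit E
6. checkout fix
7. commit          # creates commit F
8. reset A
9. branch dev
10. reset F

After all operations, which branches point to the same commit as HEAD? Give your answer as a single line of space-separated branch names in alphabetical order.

Answer: fix

Derivation:
After op 1 (commit): HEAD=main@B [main=B]
After op 2 (branch): HEAD=main@B [fix=B main=B]
After op 3 (commit): HEAD=main@C [fix=B main=C]
After op 4 (commit): HEAD=main@D [fix=B main=D]
After op 5 (commit): HEAD=main@E [fix=B main=E]
After op 6 (checkout): HEAD=fix@B [fix=B main=E]
After op 7 (commit): HEAD=fix@F [fix=F main=E]
After op 8 (reset): HEAD=fix@A [fix=A main=E]
After op 9 (branch): HEAD=fix@A [dev=A fix=A main=E]
After op 10 (reset): HEAD=fix@F [dev=A fix=F main=E]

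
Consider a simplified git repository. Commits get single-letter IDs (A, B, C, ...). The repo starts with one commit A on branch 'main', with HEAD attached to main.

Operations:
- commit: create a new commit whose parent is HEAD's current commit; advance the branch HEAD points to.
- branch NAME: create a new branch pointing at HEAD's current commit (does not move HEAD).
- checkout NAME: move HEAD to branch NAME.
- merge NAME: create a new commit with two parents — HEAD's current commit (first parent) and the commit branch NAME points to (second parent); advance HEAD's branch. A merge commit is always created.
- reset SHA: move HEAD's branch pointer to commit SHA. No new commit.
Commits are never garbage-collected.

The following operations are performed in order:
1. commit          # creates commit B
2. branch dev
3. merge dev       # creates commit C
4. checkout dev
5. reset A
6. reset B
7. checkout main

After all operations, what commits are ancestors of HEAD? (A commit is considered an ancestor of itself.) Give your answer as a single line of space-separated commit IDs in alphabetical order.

Answer: A B C

Derivation:
After op 1 (commit): HEAD=main@B [main=B]
After op 2 (branch): HEAD=main@B [dev=B main=B]
After op 3 (merge): HEAD=main@C [dev=B main=C]
After op 4 (checkout): HEAD=dev@B [dev=B main=C]
After op 5 (reset): HEAD=dev@A [dev=A main=C]
After op 6 (reset): HEAD=dev@B [dev=B main=C]
After op 7 (checkout): HEAD=main@C [dev=B main=C]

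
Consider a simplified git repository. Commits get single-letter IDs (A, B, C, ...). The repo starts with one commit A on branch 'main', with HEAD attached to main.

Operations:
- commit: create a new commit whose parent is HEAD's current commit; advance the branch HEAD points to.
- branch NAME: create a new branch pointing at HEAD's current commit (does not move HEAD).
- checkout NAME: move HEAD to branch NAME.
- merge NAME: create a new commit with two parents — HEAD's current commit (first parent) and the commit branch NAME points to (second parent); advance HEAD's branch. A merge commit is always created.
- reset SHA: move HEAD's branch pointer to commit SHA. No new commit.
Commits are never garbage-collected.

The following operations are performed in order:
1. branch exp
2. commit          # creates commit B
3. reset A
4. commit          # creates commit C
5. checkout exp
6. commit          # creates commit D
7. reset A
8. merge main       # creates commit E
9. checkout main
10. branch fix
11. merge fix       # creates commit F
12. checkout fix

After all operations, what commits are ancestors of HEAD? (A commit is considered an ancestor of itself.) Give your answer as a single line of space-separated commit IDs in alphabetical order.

After op 1 (branch): HEAD=main@A [exp=A main=A]
After op 2 (commit): HEAD=main@B [exp=A main=B]
After op 3 (reset): HEAD=main@A [exp=A main=A]
After op 4 (commit): HEAD=main@C [exp=A main=C]
After op 5 (checkout): HEAD=exp@A [exp=A main=C]
After op 6 (commit): HEAD=exp@D [exp=D main=C]
After op 7 (reset): HEAD=exp@A [exp=A main=C]
After op 8 (merge): HEAD=exp@E [exp=E main=C]
After op 9 (checkout): HEAD=main@C [exp=E main=C]
After op 10 (branch): HEAD=main@C [exp=E fix=C main=C]
After op 11 (merge): HEAD=main@F [exp=E fix=C main=F]
After op 12 (checkout): HEAD=fix@C [exp=E fix=C main=F]

Answer: A C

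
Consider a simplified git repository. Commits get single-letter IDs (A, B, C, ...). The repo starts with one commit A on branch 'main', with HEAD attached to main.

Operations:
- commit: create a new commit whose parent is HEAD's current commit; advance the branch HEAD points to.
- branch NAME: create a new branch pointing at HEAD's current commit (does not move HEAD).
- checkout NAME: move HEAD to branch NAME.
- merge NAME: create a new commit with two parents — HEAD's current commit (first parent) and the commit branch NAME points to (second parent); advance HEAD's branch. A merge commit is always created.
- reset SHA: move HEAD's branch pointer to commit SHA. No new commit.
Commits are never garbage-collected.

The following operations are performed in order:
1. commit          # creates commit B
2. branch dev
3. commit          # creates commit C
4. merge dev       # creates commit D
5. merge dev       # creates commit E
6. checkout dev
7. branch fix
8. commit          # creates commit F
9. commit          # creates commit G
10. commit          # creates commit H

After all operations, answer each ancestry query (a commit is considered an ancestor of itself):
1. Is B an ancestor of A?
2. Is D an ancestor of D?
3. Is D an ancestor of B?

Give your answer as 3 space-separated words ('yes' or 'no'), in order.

After op 1 (commit): HEAD=main@B [main=B]
After op 2 (branch): HEAD=main@B [dev=B main=B]
After op 3 (commit): HEAD=main@C [dev=B main=C]
After op 4 (merge): HEAD=main@D [dev=B main=D]
After op 5 (merge): HEAD=main@E [dev=B main=E]
After op 6 (checkout): HEAD=dev@B [dev=B main=E]
After op 7 (branch): HEAD=dev@B [dev=B fix=B main=E]
After op 8 (commit): HEAD=dev@F [dev=F fix=B main=E]
After op 9 (commit): HEAD=dev@G [dev=G fix=B main=E]
After op 10 (commit): HEAD=dev@H [dev=H fix=B main=E]
ancestors(A) = {A}; B in? no
ancestors(D) = {A,B,C,D}; D in? yes
ancestors(B) = {A,B}; D in? no

Answer: no yes no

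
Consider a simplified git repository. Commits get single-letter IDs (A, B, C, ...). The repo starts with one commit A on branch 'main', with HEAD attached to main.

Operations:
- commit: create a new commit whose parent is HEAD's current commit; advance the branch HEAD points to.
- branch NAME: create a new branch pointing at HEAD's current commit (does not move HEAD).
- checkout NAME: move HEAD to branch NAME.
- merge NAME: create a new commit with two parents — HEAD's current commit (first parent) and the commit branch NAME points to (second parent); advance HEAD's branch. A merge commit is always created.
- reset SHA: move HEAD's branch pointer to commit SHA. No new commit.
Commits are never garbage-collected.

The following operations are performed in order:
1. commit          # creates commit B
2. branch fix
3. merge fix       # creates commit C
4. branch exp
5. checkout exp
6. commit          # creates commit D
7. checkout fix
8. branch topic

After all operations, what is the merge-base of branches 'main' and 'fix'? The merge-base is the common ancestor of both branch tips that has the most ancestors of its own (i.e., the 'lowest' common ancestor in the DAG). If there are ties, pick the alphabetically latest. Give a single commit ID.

After op 1 (commit): HEAD=main@B [main=B]
After op 2 (branch): HEAD=main@B [fix=B main=B]
After op 3 (merge): HEAD=main@C [fix=B main=C]
After op 4 (branch): HEAD=main@C [exp=C fix=B main=C]
After op 5 (checkout): HEAD=exp@C [exp=C fix=B main=C]
After op 6 (commit): HEAD=exp@D [exp=D fix=B main=C]
After op 7 (checkout): HEAD=fix@B [exp=D fix=B main=C]
After op 8 (branch): HEAD=fix@B [exp=D fix=B main=C topic=B]
ancestors(main=C): ['A', 'B', 'C']
ancestors(fix=B): ['A', 'B']
common: ['A', 'B']

Answer: B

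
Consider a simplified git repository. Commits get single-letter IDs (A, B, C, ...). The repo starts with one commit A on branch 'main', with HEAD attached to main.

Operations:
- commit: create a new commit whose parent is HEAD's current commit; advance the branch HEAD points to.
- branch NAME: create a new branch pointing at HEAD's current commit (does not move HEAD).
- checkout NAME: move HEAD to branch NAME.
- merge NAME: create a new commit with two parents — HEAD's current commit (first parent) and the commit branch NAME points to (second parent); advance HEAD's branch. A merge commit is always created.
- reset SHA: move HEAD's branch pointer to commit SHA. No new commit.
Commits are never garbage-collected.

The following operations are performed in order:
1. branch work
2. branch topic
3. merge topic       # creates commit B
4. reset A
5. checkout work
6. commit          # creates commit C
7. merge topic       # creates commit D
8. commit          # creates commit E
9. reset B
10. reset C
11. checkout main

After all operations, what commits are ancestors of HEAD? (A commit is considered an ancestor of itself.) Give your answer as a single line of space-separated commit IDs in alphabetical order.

Answer: A

Derivation:
After op 1 (branch): HEAD=main@A [main=A work=A]
After op 2 (branch): HEAD=main@A [main=A topic=A work=A]
After op 3 (merge): HEAD=main@B [main=B topic=A work=A]
After op 4 (reset): HEAD=main@A [main=A topic=A work=A]
After op 5 (checkout): HEAD=work@A [main=A topic=A work=A]
After op 6 (commit): HEAD=work@C [main=A topic=A work=C]
After op 7 (merge): HEAD=work@D [main=A topic=A work=D]
After op 8 (commit): HEAD=work@E [main=A topic=A work=E]
After op 9 (reset): HEAD=work@B [main=A topic=A work=B]
After op 10 (reset): HEAD=work@C [main=A topic=A work=C]
After op 11 (checkout): HEAD=main@A [main=A topic=A work=C]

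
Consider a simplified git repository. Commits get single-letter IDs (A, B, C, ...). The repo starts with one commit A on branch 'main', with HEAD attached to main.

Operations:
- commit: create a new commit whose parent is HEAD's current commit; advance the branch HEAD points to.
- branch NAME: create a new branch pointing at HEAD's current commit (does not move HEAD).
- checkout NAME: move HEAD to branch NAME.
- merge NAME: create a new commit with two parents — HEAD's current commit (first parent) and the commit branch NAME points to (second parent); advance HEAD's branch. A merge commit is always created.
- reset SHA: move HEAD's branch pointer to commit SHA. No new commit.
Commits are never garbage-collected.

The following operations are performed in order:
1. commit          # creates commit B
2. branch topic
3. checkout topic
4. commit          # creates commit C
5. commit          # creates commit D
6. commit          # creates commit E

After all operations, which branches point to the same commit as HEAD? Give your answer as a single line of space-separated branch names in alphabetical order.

Answer: topic

Derivation:
After op 1 (commit): HEAD=main@B [main=B]
After op 2 (branch): HEAD=main@B [main=B topic=B]
After op 3 (checkout): HEAD=topic@B [main=B topic=B]
After op 4 (commit): HEAD=topic@C [main=B topic=C]
After op 5 (commit): HEAD=topic@D [main=B topic=D]
After op 6 (commit): HEAD=topic@E [main=B topic=E]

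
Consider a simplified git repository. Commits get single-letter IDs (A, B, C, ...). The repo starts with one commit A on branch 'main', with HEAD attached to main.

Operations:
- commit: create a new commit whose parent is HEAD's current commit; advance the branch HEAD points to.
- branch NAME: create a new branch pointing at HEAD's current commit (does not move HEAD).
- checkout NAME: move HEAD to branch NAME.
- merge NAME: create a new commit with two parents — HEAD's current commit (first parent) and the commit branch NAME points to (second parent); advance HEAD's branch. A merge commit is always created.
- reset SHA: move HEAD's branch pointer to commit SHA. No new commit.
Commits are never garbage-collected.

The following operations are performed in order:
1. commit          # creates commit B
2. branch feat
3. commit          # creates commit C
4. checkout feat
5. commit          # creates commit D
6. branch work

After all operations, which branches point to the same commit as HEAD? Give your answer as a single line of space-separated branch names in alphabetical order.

After op 1 (commit): HEAD=main@B [main=B]
After op 2 (branch): HEAD=main@B [feat=B main=B]
After op 3 (commit): HEAD=main@C [feat=B main=C]
After op 4 (checkout): HEAD=feat@B [feat=B main=C]
After op 5 (commit): HEAD=feat@D [feat=D main=C]
After op 6 (branch): HEAD=feat@D [feat=D main=C work=D]

Answer: feat work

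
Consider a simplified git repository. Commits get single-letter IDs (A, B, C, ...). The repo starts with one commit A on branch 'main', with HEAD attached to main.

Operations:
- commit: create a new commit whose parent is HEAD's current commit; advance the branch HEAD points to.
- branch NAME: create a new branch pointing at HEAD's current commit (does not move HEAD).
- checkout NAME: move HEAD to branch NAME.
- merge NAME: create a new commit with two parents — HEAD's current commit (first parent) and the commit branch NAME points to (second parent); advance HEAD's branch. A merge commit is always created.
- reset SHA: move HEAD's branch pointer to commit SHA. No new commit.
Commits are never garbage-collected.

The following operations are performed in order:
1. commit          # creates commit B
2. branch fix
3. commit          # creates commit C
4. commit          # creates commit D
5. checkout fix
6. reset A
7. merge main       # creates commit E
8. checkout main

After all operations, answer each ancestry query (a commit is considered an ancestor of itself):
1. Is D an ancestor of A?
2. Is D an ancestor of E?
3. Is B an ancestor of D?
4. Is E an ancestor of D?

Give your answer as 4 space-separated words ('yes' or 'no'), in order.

Answer: no yes yes no

Derivation:
After op 1 (commit): HEAD=main@B [main=B]
After op 2 (branch): HEAD=main@B [fix=B main=B]
After op 3 (commit): HEAD=main@C [fix=B main=C]
After op 4 (commit): HEAD=main@D [fix=B main=D]
After op 5 (checkout): HEAD=fix@B [fix=B main=D]
After op 6 (reset): HEAD=fix@A [fix=A main=D]
After op 7 (merge): HEAD=fix@E [fix=E main=D]
After op 8 (checkout): HEAD=main@D [fix=E main=D]
ancestors(A) = {A}; D in? no
ancestors(E) = {A,B,C,D,E}; D in? yes
ancestors(D) = {A,B,C,D}; B in? yes
ancestors(D) = {A,B,C,D}; E in? no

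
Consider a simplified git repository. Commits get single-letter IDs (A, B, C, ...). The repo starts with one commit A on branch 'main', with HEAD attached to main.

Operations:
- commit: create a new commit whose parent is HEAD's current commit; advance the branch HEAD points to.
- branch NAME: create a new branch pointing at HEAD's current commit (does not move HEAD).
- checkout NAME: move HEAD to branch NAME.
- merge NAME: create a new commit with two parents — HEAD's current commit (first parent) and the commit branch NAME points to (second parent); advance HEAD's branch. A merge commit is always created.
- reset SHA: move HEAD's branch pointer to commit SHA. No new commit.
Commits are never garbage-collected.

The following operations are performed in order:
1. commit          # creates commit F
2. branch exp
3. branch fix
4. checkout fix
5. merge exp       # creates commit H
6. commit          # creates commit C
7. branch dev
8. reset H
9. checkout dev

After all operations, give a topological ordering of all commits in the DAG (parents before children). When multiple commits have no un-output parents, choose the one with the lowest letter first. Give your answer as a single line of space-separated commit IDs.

Answer: A F H C

Derivation:
After op 1 (commit): HEAD=main@F [main=F]
After op 2 (branch): HEAD=main@F [exp=F main=F]
After op 3 (branch): HEAD=main@F [exp=F fix=F main=F]
After op 4 (checkout): HEAD=fix@F [exp=F fix=F main=F]
After op 5 (merge): HEAD=fix@H [exp=F fix=H main=F]
After op 6 (commit): HEAD=fix@C [exp=F fix=C main=F]
After op 7 (branch): HEAD=fix@C [dev=C exp=F fix=C main=F]
After op 8 (reset): HEAD=fix@H [dev=C exp=F fix=H main=F]
After op 9 (checkout): HEAD=dev@C [dev=C exp=F fix=H main=F]
commit A: parents=[]
commit C: parents=['H']
commit F: parents=['A']
commit H: parents=['F', 'F']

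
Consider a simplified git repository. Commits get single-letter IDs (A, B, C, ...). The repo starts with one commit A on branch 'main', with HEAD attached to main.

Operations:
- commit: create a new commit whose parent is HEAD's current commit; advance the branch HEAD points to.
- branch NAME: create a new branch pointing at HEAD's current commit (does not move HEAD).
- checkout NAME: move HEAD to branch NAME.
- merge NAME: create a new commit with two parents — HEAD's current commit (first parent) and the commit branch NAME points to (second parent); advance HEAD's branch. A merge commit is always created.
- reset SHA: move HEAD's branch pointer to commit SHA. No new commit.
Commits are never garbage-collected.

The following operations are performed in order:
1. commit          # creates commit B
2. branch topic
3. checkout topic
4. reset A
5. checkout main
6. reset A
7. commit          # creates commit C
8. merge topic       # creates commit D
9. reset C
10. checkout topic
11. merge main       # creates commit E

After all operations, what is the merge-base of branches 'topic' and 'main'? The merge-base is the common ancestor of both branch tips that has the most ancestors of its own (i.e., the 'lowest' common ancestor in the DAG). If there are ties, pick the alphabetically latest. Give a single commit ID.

Answer: C

Derivation:
After op 1 (commit): HEAD=main@B [main=B]
After op 2 (branch): HEAD=main@B [main=B topic=B]
After op 3 (checkout): HEAD=topic@B [main=B topic=B]
After op 4 (reset): HEAD=topic@A [main=B topic=A]
After op 5 (checkout): HEAD=main@B [main=B topic=A]
After op 6 (reset): HEAD=main@A [main=A topic=A]
After op 7 (commit): HEAD=main@C [main=C topic=A]
After op 8 (merge): HEAD=main@D [main=D topic=A]
After op 9 (reset): HEAD=main@C [main=C topic=A]
After op 10 (checkout): HEAD=topic@A [main=C topic=A]
After op 11 (merge): HEAD=topic@E [main=C topic=E]
ancestors(topic=E): ['A', 'C', 'E']
ancestors(main=C): ['A', 'C']
common: ['A', 'C']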